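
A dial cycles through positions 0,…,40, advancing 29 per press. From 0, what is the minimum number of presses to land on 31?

35

29⁻¹ ≡ 17 (mod 41) because 29·17 = 493 = 12·41 + 1.
So x ≡ 17·31 = 527 ≡ 35 (mod 41).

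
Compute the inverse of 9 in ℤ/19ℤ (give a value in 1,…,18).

9·17 = 153 = 8·19 + 1, so 9⁻¹ ≡ 17 (mod 19).

17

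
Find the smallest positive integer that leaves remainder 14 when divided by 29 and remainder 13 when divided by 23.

565

Since 23·24 ≡ 1 (mod 29), take x = 13 + 23·((14−13)·24 mod 29) = 13 + 23·24 = 565.
Check: 565 mod 29 = 14, 565 mod 23 = 13.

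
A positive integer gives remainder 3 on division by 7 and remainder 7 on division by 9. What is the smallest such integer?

x ≡ 3 (mod 7) gives x ∈ {3, 10, 17, 24, 31, 38, 45, 52}.
The first of these with x mod 9 = 7 is 52.

52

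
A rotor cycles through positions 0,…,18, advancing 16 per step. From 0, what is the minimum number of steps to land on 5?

11

16⁻¹ ≡ 6 (mod 19) because 16·6 = 96 = 5·19 + 1.
So x ≡ 6·5 = 30 ≡ 11 (mod 19).
Check: 16·11 = 176 = 9·19 + 5.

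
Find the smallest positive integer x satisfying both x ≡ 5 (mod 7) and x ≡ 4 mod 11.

26

x ≡ 5 (mod 7) gives x ∈ {5, 12, 19, 26}.
The first of these with x mod 11 = 4 is 26.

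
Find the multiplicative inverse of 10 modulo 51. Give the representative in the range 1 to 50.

51 = 5·10 + 1
10 = 10·1 + 0
Back-substituting gives 10·46 ≡ 1 (mod 51).

46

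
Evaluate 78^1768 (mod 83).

Successive squares of 78 mod 83: 78^1≡78, 78^2≡25, 78^4≡44, 78^8≡27, 78^16≡65, 78^32≡75, 78^64≡64, 78^128≡29, 78^256≡11, 78^512≡38, 78^1024≡33.
1768 = 8 + 32 + 64 + 128 + 512 + 1024, so 78^1768 ≡ 27·75·64·29·38·33 ≡ 29 (mod 83).

29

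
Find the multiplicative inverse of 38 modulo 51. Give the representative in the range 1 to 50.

47

38·47 = 1786 = 35·51 + 1, so 38⁻¹ ≡ 47 (mod 51).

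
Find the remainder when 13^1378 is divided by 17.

Successive squares of 13 mod 17: 13^1≡13, 13^2≡16, 13^4≡1, 13^8≡1, 13^16≡1, 13^32≡1, 13^64≡1, 13^128≡1, 13^256≡1, 13^512≡1, 13^1024≡1.
Since 1378 = 2 + 32 + 64 + 256 + 1024 in binary, 13^1378 ≡ 16·1·1·1·1 ≡ 16 (mod 17).

16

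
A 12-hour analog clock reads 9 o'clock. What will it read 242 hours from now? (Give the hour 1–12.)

11

242 − 20·12 = 2, so 242 ≡ 2 (mod 12).
9 + 2 → 11 on a 12-hour dial.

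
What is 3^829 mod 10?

3

The units digit of 3^n cycles with period 4: 3, 9, 7, 1, …
829 leaves remainder 1 on division by 4, so 3^829 ends in 3.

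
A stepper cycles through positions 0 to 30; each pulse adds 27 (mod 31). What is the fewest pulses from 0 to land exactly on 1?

23

31 = 1·27 + 4
27 = 6·4 + 3
4 = 1·3 + 1
3 = 3·1 + 0
Back-substituting gives 27·23 ≡ 1 (mod 31).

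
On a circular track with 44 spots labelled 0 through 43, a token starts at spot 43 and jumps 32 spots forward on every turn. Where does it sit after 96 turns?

96·32 = 3072.
3072 − 69·44 = 36, so 3072 ≡ 36 (mod 44).
(43 + 36) mod 44 = 35.

35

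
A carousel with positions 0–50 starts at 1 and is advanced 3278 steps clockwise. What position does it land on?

Dividing 3278 by 51 gives quotient 64 and remainder 14.
(1 + 14) mod 51 = 15.

15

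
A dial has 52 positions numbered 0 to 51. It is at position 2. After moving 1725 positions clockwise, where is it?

Dividing 1725 by 52 gives quotient 33 and remainder 9.
(2 + 9) mod 52 = 11.

11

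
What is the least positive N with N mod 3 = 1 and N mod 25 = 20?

70

x ≡ 1 (mod 3) gives x ∈ {1, 4, 7, 10, 13, 16, 19, 22, …}.
The first of these with x mod 25 = 20 is 70.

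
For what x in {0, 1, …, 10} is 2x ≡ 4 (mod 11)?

2

The inverse of 2 mod 11 is 6 (since 2·6 = 12 ≡ 1).
So x ≡ 6·4 = 24 ≡ 2 (mod 11).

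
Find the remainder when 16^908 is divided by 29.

23

Successive squares of 16 mod 29: 16^1≡16, 16^2≡24, 16^4≡25, 16^8≡16, 16^16≡24, 16^32≡25, 16^64≡16, 16^128≡24, 16^256≡25, 16^512≡16.
Since 908 = 4 + 8 + 128 + 256 + 512 in binary, 16^908 ≡ 25·16·24·25·16 ≡ 23 (mod 29).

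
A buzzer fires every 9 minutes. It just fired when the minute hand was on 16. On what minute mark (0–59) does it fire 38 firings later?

58

38·9 = 342.
Dividing 342 by 60 gives quotient 5 and remainder 42.
(16 + 42) mod 60 = 58.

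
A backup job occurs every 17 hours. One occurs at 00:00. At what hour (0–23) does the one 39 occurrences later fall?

39·17 = 663.
663 mod 24 = 15 (since 27·24 = 648).
(0 + 15) mod 24 = 15.

15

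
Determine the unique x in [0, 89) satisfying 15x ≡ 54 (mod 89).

The inverse of 15 mod 89 is 6 (since 15·6 = 90 ≡ 1).
Multiplying both sides by 6: x ≡ 6·54 = 324 ≡ 57 (mod 89).

57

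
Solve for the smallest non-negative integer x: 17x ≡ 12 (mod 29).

17⁻¹ ≡ 12 (mod 29) because 17·12 = 204 = 7·29 + 1.
Multiplying both sides by 12: x ≡ 12·12 = 144 ≡ 28 (mod 29).
Check: 17·28 = 476 = 16·29 + 12.

28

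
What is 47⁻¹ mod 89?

36

89 = 1·47 + 42
47 = 1·42 + 5
42 = 8·5 + 2
5 = 2·2 + 1
2 = 2·1 + 0
Back-substituting gives 47·36 ≡ 1 (mod 89).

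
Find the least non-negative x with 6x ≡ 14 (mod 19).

15

The inverse of 6 mod 19 is 16 (since 6·16 = 96 ≡ 1).
Multiplying both sides by 16: x ≡ 16·14 = 224 ≡ 15 (mod 19).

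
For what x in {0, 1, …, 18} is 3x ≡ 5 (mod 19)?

3⁻¹ ≡ 13 (mod 19) because 3·13 = 39 = 2·19 + 1.
Multiplying both sides by 13: x ≡ 13·5 = 65 ≡ 8 (mod 19).

8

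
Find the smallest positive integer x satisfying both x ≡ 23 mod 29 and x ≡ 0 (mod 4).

52

x ≡ 0 (mod 4) gives x ∈ {0, 4, 8, 12, 16, 20, 24, 28, …}.
The first of these with x mod 29 = 23 is 52.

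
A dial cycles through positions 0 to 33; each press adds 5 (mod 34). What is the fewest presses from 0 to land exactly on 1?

5·7 = 35 = 1·34 + 1, so 5⁻¹ ≡ 7 (mod 34).

7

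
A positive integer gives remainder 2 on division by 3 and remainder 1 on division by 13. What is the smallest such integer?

Since 13·1 ≡ 1 (mod 3), take x = 1 + 13·((2−1)·1 mod 3) = 1 + 13·1 = 14.
Check: 14 mod 3 = 2, 14 mod 13 = 1.

14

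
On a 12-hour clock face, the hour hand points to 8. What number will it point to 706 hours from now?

706 mod 12 = 10 (since 58·12 = 696).
8 + 10 → 6 on a 12-hour dial.

6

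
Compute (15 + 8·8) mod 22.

8·8 = 64.
64 − 2·22 = 20, so 64 ≡ 20 (mod 22).
(15 + 20) mod 22 = 13.

13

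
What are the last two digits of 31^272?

61

Successive squares of 31 mod 100: 31^1≡31, 31^2≡61, 31^4≡21, 31^8≡41, 31^16≡81, 31^32≡61, 31^64≡21, 31^128≡41, 31^256≡81.
272 = 16 + 256, so 31^272 ≡ 81·81 ≡ 61 (mod 100).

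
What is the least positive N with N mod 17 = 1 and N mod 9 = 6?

69

x ≡ 6 (mod 9) gives x ∈ {6, 15, 24, 33, 42, 51, 60, 69}.
The first of these with x mod 17 = 1 is 69.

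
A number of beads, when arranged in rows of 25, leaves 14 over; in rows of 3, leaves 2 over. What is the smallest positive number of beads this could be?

14

x ≡ 2 (mod 3) gives x ∈ {2, 5, 8, 11, 14}.
The first of these with x mod 25 = 14 is 14.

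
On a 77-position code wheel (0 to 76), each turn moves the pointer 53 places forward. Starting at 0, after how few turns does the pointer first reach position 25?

The inverse of 53 mod 77 is 16 (since 53·16 = 848 ≡ 1).
Multiplying both sides by 16: x ≡ 16·25 = 400 ≡ 15 (mod 77).
Check: 53·15 = 795 = 10·77 + 25.

15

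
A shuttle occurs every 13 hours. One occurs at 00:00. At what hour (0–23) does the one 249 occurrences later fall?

249·13 = 3237.
Dividing 3237 by 24 gives quotient 134 and remainder 21.
(0 + 21) mod 24 = 21.

21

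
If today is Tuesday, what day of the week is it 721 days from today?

721 = 103·7 + 0, so 721 mod 7 = 0.
Tuesday + 0 days → Tuesday.

Tuesday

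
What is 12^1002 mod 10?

Last digits of 2^n: 2, 4, 8, 6 (period 4).
1002 mod 4 = 2, so the last digit matches 2^2 = 4.

4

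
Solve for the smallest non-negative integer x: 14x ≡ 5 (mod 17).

4

14⁻¹ ≡ 11 (mod 17) because 14·11 = 154 = 9·17 + 1.
Multiplying both sides by 11: x ≡ 11·5 = 55 ≡ 4 (mod 17).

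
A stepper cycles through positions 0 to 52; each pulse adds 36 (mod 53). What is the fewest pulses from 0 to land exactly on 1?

28

36·28 = 1008 = 19·53 + 1, so 36⁻¹ ≡ 28 (mod 53).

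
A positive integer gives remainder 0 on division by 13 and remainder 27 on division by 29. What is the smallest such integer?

x ≡ 0 (mod 13) gives x ∈ {0, 13, 26, 39, 52, 65, 78, 91, …}.
The first of these with x mod 29 = 27 is 143.

143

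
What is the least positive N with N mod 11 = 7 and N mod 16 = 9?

73

Since 16·9 ≡ 1 (mod 11), take x = 9 + 16·((7−9)·9 mod 11) = 9 + 16·4 = 73.
Check: 73 mod 11 = 7, 73 mod 16 = 9.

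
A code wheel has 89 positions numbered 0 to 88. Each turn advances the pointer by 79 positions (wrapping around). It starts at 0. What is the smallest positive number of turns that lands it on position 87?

The inverse of 79 mod 89 is 80 (since 79·80 = 6320 ≡ 1).
So x ≡ 80·87 = 6960 ≡ 18 (mod 89).
Check: 79·18 = 1422 = 15·89 + 87.

18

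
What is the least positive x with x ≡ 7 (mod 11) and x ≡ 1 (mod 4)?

29

x ≡ 1 (mod 4) gives x ∈ {1, 5, 9, 13, 17, 21, 25, 29}.
The first of these with x mod 11 = 7 is 29.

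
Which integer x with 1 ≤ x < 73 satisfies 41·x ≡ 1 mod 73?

73 = 1·41 + 32
41 = 1·32 + 9
32 = 3·9 + 5
9 = 1·5 + 4
5 = 1·4 + 1
4 = 4·1 + 0
Back-substituting gives 41·57 ≡ 1 (mod 73).

57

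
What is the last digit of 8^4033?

Last digits of 8^n: 8, 4, 2, 6 (period 4).
4033 leaves remainder 1 on division by 4, so 8^4033 ends in 8.

8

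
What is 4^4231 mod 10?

4

The units digit of 4^n cycles with period 2: 4, 6, …
4231 leaves remainder 1 on division by 2, so 4^4231 ends in 4.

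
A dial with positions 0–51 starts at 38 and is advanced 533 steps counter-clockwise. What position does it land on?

25

Dividing 533 by 52 gives quotient 10 and remainder 13.
(38 − 13) mod 52 = 25.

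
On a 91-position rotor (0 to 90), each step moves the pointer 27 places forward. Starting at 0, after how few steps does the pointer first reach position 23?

75

27⁻¹ ≡ 27 (mod 91) because 27·27 = 729 = 8·91 + 1.
So x ≡ 27·23 = 621 ≡ 75 (mod 91).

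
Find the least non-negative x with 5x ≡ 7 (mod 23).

5⁻¹ ≡ 14 (mod 23) because 5·14 = 70 = 3·23 + 1.
So x ≡ 14·7 = 98 ≡ 6 (mod 23).
Check: 5·6 = 30 = 1·23 + 7.

6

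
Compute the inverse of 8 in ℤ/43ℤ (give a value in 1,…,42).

27

43 = 5·8 + 3
8 = 2·3 + 2
3 = 1·2 + 1
2 = 2·1 + 0
Back-substituting gives 8·27 ≡ 1 (mod 43).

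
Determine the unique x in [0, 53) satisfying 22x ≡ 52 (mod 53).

12

The inverse of 22 mod 53 is 41 (since 22·41 = 902 ≡ 1).
Multiplying both sides by 41: x ≡ 41·52 = 2132 ≡ 12 (mod 53).
Check: 22·12 = 264 = 4·53 + 52.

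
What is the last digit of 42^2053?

2

The units digit of 42^n cycles with period 4: 2, 4, 8, 6, …
2053 mod 4 = 1, so the last digit matches 2^1 = 2.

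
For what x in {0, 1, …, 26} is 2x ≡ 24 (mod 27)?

The inverse of 2 mod 27 is 14 (since 2·14 = 28 ≡ 1).
So x ≡ 14·24 = 336 ≡ 12 (mod 27).

12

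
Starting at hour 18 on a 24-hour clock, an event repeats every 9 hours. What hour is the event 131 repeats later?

21

131·9 = 1179.
1179 mod 24 = 3 (since 49·24 = 1176).
(18 + 3) mod 24 = 21.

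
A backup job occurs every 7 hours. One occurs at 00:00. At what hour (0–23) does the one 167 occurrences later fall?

17

167·7 = 1169.
1169 − 48·24 = 17, so 1169 ≡ 17 (mod 24).
(0 + 17) mod 24 = 17.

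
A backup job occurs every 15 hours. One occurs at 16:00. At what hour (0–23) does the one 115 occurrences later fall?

115·15 = 1725.
1725 mod 24 = 21 (since 71·24 = 1704).
(16 + 21) mod 24 = 13.

13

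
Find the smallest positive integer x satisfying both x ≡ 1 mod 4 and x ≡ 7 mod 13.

33

Since 13·1 ≡ 1 (mod 4), take x = 7 + 13·((1−7)·1 mod 4) = 7 + 13·2 = 33.
Check: 33 mod 4 = 1, 33 mod 13 = 7.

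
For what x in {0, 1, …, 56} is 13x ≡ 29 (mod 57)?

The inverse of 13 mod 57 is 22 (since 13·22 = 286 ≡ 1).
Multiplying both sides by 22: x ≡ 22·29 = 638 ≡ 11 (mod 57).

11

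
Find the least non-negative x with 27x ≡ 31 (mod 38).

27⁻¹ ≡ 31 (mod 38) because 27·31 = 837 = 22·38 + 1.
So x ≡ 31·31 = 961 ≡ 11 (mod 38).

11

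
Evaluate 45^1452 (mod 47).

Successive squares of 45 mod 47: 45^1≡45, 45^2≡4, 45^4≡16, 45^8≡21, 45^16≡18, 45^32≡42, 45^64≡25, 45^128≡14, 45^256≡8, 45^512≡17, 45^1024≡7.
1452 = 4 + 8 + 32 + 128 + 256 + 1024, so 45^1452 ≡ 16·21·42·14·8·7 ≡ 8 (mod 47).

8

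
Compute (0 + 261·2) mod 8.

261·2 = 522.
Dividing 522 by 8 gives quotient 65 and remainder 2.
(0 + 2) mod 8 = 2.

2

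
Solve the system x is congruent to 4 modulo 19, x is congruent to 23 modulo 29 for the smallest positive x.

23

Since 29·2 ≡ 1 (mod 19), take x = 23 + 29·((4−23)·2 mod 19) = 23 + 29·0 = 23.
Check: 23 mod 19 = 4, 23 mod 29 = 23.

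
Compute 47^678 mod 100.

89

By repeated squaring mod 100: 47^1≡47, 47^2≡9, 47^4≡81, 47^8≡61, 47^16≡21, 47^32≡41, 47^64≡81, 47^128≡61, 47^256≡21, 47^512≡41.
Since 678 = 2 + 4 + 32 + 128 + 512 in binary, 47^678 ≡ 9·81·41·61·41 ≡ 89 (mod 100).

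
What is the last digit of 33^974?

Last digits of 3^n: 3, 9, 7, 1 (period 4).
974 mod 4 = 2, so the last digit matches 3^2 = 9.

9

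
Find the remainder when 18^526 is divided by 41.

By repeated squaring mod 41: 18^1≡18, 18^2≡37, 18^4≡16, 18^8≡10, 18^16≡18, 18^32≡37, 18^64≡16, 18^128≡10, 18^256≡18, 18^512≡37.
Since 526 = 2 + 4 + 8 + 512 in binary, 18^526 ≡ 37·16·10·37 ≡ 18 (mod 41).

18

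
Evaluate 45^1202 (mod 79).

Successive squares of 45 mod 79: 45^1≡45, 45^2≡50, 45^4≡51, 45^8≡73, 45^16≡36, 45^32≡32, 45^64≡76, 45^128≡9, 45^256≡2, 45^512≡4, 45^1024≡16.
1202 = 2 + 16 + 32 + 128 + 1024, so 45^1202 ≡ 50·36·32·9·16 ≡ 32 (mod 79).

32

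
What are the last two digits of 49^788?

Successive squares of 49 mod 100: 49^1≡49, 49^2≡1, 49^4≡1, 49^8≡1, 49^16≡1, 49^32≡1, 49^64≡1, 49^128≡1, 49^256≡1, 49^512≡1.
788 = 4 + 16 + 256 + 512, so 49^788 ≡ 1·1·1·1 ≡ 1 (mod 100).

01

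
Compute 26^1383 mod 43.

39

Square-and-reduce mod 43: 26^1≡26, 26^2≡31, 26^4≡15, 26^8≡10, 26^16≡14, 26^32≡24, 26^64≡17, 26^128≡31, 26^256≡15, 26^512≡10, 26^1024≡14.
Since 1383 = 1 + 2 + 4 + 32 + 64 + 256 + 1024 in binary, 26^1383 ≡ 26·31·15·24·17·15·14 ≡ 39 (mod 43).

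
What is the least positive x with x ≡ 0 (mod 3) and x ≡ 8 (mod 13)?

21

x ≡ 0 (mod 3) gives x ∈ {0, 3, 6, 9, 12, 15, 18, 21}.
The first of these with x mod 13 = 8 is 21.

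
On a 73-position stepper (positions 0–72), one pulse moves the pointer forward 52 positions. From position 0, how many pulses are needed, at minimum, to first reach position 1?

52·66 = 3432 = 47·73 + 1, so 52⁻¹ ≡ 66 (mod 73).

66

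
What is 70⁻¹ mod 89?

14

89 = 1·70 + 19
70 = 3·19 + 13
19 = 1·13 + 6
13 = 2·6 + 1
6 = 6·1 + 0
Back-substituting gives 70·14 ≡ 1 (mod 89).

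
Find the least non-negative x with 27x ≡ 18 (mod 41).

28

The inverse of 27 mod 41 is 38 (since 27·38 = 1026 ≡ 1).
So x ≡ 38·18 = 684 ≡ 28 (mod 41).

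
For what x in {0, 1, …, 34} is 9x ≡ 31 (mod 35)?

19

9⁻¹ ≡ 4 (mod 35) because 9·4 = 36 = 1·35 + 1.
So x ≡ 4·31 = 124 ≡ 19 (mod 35).
Check: 9·19 = 171 = 4·35 + 31.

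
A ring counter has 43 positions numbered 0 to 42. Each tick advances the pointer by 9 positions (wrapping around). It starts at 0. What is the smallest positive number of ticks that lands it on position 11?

6

9⁻¹ ≡ 24 (mod 43) because 9·24 = 216 = 5·43 + 1.
So x ≡ 24·11 = 264 ≡ 6 (mod 43).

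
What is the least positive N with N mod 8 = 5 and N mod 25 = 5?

x ≡ 5 (mod 8) gives x ∈ {5}.
The first of these with x mod 25 = 5 is 5.

5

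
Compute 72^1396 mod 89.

2

Successive squares of 72 mod 89: 72^1≡72, 72^2≡22, 72^4≡39, 72^8≡8, 72^16≡64, 72^32≡2, 72^64≡4, 72^128≡16, 72^256≡78, 72^512≡32, 72^1024≡45.
Since 1396 = 4 + 16 + 32 + 64 + 256 + 1024 in binary, 72^1396 ≡ 39·64·2·4·78·45 ≡ 2 (mod 89).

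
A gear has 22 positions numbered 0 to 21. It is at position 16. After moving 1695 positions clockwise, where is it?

1695 = 77·22 + 1, so 1695 mod 22 = 1.
(16 + 1) mod 22 = 17.

17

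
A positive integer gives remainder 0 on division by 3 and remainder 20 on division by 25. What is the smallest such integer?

x ≡ 0 (mod 3) gives x ∈ {0, 3, 6, 9, 12, 15, 18, 21, …}.
The first of these with x mod 25 = 20 is 45.

45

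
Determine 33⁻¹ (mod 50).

47

33·47 = 1551 = 31·50 + 1, so 33⁻¹ ≡ 47 (mod 50).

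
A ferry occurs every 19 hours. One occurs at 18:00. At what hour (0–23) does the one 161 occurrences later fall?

161·19 = 3059.
3059 = 127·24 + 11, so 3059 mod 24 = 11.
(18 + 11) mod 24 = 5.

5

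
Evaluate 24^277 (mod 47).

24

By repeated squaring mod 47: 24^1≡24, 24^2≡12, 24^4≡3, 24^8≡9, 24^16≡34, 24^32≡28, 24^64≡32, 24^128≡37, 24^256≡6.
277 = 1 + 4 + 16 + 256, so 24^277 ≡ 24·3·34·6 ≡ 24 (mod 47).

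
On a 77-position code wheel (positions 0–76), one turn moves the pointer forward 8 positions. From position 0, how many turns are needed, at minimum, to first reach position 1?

8·29 = 232 = 3·77 + 1, so 8⁻¹ ≡ 29 (mod 77).

29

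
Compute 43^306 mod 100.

By repeated squaring mod 100: 43^1≡43, 43^2≡49, 43^4≡1, 43^8≡1, 43^16≡1, 43^32≡1, 43^64≡1, 43^128≡1, 43^256≡1.
306 = 2 + 16 + 32 + 256, so 43^306 ≡ 49·1·1·1 ≡ 49 (mod 100).

49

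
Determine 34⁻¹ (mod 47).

34·18 = 612 = 13·47 + 1, so 34⁻¹ ≡ 18 (mod 47).

18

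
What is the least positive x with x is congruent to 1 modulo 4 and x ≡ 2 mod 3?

x ≡ 2 (mod 3) gives x ∈ {2, 5}.
The first of these with x mod 4 = 1 is 5.

5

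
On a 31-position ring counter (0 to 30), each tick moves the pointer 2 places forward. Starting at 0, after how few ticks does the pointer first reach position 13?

The inverse of 2 mod 31 is 16 (since 2·16 = 32 ≡ 1).
Multiplying both sides by 16: x ≡ 16·13 = 208 ≡ 22 (mod 31).
Check: 2·22 = 44 = 1·31 + 13.

22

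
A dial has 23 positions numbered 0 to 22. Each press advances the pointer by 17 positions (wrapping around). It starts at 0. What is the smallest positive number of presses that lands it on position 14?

17⁻¹ ≡ 19 (mod 23) because 17·19 = 323 = 14·23 + 1.
Multiplying both sides by 19: x ≡ 19·14 = 266 ≡ 13 (mod 23).

13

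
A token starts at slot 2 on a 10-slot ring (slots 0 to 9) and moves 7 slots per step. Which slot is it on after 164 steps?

0

164·7 = 1148.
1148 − 114·10 = 8, so 1148 ≡ 8 (mod 10).
(2 + 8) mod 10 = 0.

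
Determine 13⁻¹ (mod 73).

45

73 = 5·13 + 8
13 = 1·8 + 5
8 = 1·5 + 3
5 = 1·3 + 2
3 = 1·2 + 1
2 = 2·1 + 0
Back-substituting gives 13·45 ≡ 1 (mod 73).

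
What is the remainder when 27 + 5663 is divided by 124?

5663 mod 124 = 83 (since 45·124 = 5580).
(27 + 83) mod 124 = 110.

110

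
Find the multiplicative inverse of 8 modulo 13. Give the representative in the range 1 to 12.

13 = 1·8 + 5
8 = 1·5 + 3
5 = 1·3 + 2
3 = 1·2 + 1
2 = 2·1 + 0
Back-substituting gives 8·5 ≡ 1 (mod 13).

5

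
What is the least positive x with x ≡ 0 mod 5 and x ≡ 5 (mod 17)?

5

Since 17·3 ≡ 1 (mod 5), take x = 5 + 17·((0−5)·3 mod 5) = 5 + 17·0 = 5.
Check: 5 mod 5 = 0, 5 mod 17 = 5.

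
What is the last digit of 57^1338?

9

The units digit of 57^n cycles with period 4: 7, 9, 3, 1, …
1338 leaves remainder 2 on division by 4, so 57^1338 ends in 9.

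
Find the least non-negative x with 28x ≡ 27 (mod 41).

20

28⁻¹ ≡ 22 (mod 41) because 28·22 = 616 = 15·41 + 1.
So x ≡ 22·27 = 594 ≡ 20 (mod 41).
Check: 28·20 = 560 = 13·41 + 27.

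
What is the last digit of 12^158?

4

Last digits of 2^n: 2, 4, 8, 6 (period 4).
158 leaves remainder 2 on division by 4, so 12^158 ends in 4.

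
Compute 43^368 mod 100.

By repeated squaring mod 100: 43^1≡43, 43^2≡49, 43^4≡1, 43^8≡1, 43^16≡1, 43^32≡1, 43^64≡1, 43^128≡1, 43^256≡1.
368 = 16 + 32 + 64 + 256, so 43^368 ≡ 1·1·1·1 ≡ 1 (mod 100).

1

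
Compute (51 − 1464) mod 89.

1464 − 16·89 = 40, so 1464 ≡ 40 (mod 89).
(51 − 40) mod 89 = 11.

11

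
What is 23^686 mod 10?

9

The units digit of 23^n cycles with period 4: 3, 9, 7, 1, …
686 leaves remainder 2 on division by 4, so 23^686 ends in 9.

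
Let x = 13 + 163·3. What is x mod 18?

16

163·3 = 489.
489 = 27·18 + 3, so 489 mod 18 = 3.
(13 + 3) mod 18 = 16.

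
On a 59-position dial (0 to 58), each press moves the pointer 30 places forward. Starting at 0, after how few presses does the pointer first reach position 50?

41

30⁻¹ ≡ 2 (mod 59) because 30·2 = 60 = 1·59 + 1.
Multiplying both sides by 2: x ≡ 2·50 = 100 ≡ 41 (mod 59).
Check: 30·41 = 1230 = 20·59 + 50.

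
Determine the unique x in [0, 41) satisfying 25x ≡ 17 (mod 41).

22

The inverse of 25 mod 41 is 23 (since 25·23 = 575 ≡ 1).
So x ≡ 23·17 = 391 ≡ 22 (mod 41).
Check: 25·22 = 550 = 13·41 + 17.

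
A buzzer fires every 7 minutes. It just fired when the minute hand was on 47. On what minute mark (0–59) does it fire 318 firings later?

53

318·7 = 2226.
2226 mod 60 = 6 (since 37·60 = 2220).
(47 + 6) mod 60 = 53.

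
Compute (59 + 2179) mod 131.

2179 mod 131 = 83 (since 16·131 = 2096).
(59 + 83) mod 131 = 11.

11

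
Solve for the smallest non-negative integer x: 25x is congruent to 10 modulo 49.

25⁻¹ ≡ 2 (mod 49) because 25·2 = 50 = 1·49 + 1.
So x ≡ 2·10 = 20 ≡ 20 (mod 49).
Check: 25·20 = 500 = 10·49 + 10.

20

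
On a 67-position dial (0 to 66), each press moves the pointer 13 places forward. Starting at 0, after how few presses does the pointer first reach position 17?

13⁻¹ ≡ 31 (mod 67) because 13·31 = 403 = 6·67 + 1.
Multiplying both sides by 31: x ≡ 31·17 = 527 ≡ 58 (mod 67).

58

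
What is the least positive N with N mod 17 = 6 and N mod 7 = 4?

x ≡ 4 (mod 7) gives x ∈ {4, 11, 18, 25, 32, 39, 46, 53, …}.
The first of these with x mod 17 = 6 is 74.

74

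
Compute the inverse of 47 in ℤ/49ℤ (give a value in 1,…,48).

24

47·24 = 1128 = 23·49 + 1, so 47⁻¹ ≡ 24 (mod 49).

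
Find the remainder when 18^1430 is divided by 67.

29

By repeated squaring mod 67: 18^1≡18, 18^2≡56, 18^4≡54, 18^8≡35, 18^16≡19, 18^32≡26, 18^64≡6, 18^128≡36, 18^256≡23, 18^512≡60, 18^1024≡49.
Since 1430 = 2 + 4 + 16 + 128 + 256 + 1024 in binary, 18^1430 ≡ 56·54·19·36·23·49 ≡ 29 (mod 67).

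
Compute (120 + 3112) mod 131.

88

3112 mod 131 = 99 (since 23·131 = 3013).
(120 + 99) mod 131 = 88.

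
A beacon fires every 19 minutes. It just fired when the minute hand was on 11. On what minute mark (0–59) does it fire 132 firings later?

132·19 = 2508.
2508 − 41·60 = 48, so 2508 ≡ 48 (mod 60).
(11 + 48) mod 60 = 59.

59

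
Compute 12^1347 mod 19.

Square-and-reduce mod 19: 12^1≡12, 12^2≡11, 12^4≡7, 12^8≡11, 12^16≡7, 12^32≡11, 12^64≡7, 12^128≡11, 12^256≡7, 12^512≡11, 12^1024≡7.
Since 1347 = 1 + 2 + 64 + 256 + 1024 in binary, 12^1347 ≡ 12·11·7·7·7 ≡ 18 (mod 19).

18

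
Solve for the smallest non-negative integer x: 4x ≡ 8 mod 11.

The inverse of 4 mod 11 is 3 (since 4·3 = 12 ≡ 1).
Multiplying both sides by 3: x ≡ 3·8 = 24 ≡ 2 (mod 11).
Check: 4·2 = 8 = 0·11 + 8.

2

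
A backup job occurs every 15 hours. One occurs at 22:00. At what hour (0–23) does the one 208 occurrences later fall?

208·15 = 3120.
3120 = 130·24 + 0, so 3120 mod 24 = 0.
(22 + 0) mod 24 = 22.

22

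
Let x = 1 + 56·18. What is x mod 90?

56·18 = 1008.
Dividing 1008 by 90 gives quotient 11 and remainder 18.
(1 + 18) mod 90 = 19.

19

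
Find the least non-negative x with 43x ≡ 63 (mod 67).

56

43⁻¹ ≡ 53 (mod 67) because 43·53 = 2279 = 34·67 + 1.
Multiplying both sides by 53: x ≡ 53·63 = 3339 ≡ 56 (mod 67).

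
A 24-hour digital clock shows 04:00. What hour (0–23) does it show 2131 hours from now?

2131 = 88·24 + 19, so 2131 mod 24 = 19.
(4 + 19) mod 24 = 23.

23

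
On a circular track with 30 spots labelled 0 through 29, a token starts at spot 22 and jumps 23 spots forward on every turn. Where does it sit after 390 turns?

22

390·23 = 8970.
8970 mod 30 = 0 (since 299·30 = 8970).
(22 + 0) mod 30 = 22.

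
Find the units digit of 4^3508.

Powers of 4 mod 10 repeat with period 2: 4, 6.
3508 leaves remainder 0 on division by 2, so 4^3508 ends in 6.

6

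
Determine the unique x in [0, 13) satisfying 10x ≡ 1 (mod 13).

4

10⁻¹ ≡ 4 (mod 13) because 10·4 = 40 = 3·13 + 1.
So x ≡ 4·1 = 4 ≡ 4 (mod 13).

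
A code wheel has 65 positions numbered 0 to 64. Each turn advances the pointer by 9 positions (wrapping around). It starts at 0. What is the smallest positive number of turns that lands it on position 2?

58

The inverse of 9 mod 65 is 29 (since 9·29 = 261 ≡ 1).
So x ≡ 29·2 = 58 ≡ 58 (mod 65).
Check: 9·58 = 522 = 8·65 + 2.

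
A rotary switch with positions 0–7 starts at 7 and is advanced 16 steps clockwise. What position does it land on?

16 = 2·8 + 0, so 16 mod 8 = 0.
(7 + 0) mod 8 = 7.

7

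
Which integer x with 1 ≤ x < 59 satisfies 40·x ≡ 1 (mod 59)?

59 = 1·40 + 19
40 = 2·19 + 2
19 = 9·2 + 1
2 = 2·1 + 0
Back-substituting gives 40·31 ≡ 1 (mod 59).

31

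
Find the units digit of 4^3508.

Powers of 4 mod 10 repeat with period 2: 4, 6.
3508 mod 2 = 0, so the last digit matches 4^2 = 6.

6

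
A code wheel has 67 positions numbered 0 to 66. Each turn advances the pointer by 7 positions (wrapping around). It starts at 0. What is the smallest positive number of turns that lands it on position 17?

The inverse of 7 mod 67 is 48 (since 7·48 = 336 ≡ 1).
So x ≡ 48·17 = 816 ≡ 12 (mod 67).

12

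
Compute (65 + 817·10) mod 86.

817·10 = 8170.
Dividing 8170 by 86 gives quotient 95 and remainder 0.
(65 + 0) mod 86 = 65.

65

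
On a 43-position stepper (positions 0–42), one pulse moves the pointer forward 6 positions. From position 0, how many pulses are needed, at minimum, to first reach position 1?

36

43 = 7·6 + 1
6 = 6·1 + 0
Back-substituting gives 6·36 ≡ 1 (mod 43).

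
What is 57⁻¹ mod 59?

59 = 1·57 + 2
57 = 28·2 + 1
2 = 2·1 + 0
Back-substituting gives 57·29 ≡ 1 (mod 59).

29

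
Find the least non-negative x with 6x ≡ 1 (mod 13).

11

6⁻¹ ≡ 11 (mod 13) because 6·11 = 66 = 5·13 + 1.
Multiplying both sides by 11: x ≡ 11·1 = 11 ≡ 11 (mod 13).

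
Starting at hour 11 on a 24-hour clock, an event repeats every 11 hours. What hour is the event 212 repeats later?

212·11 = 2332.
2332 = 97·24 + 4, so 2332 mod 24 = 4.
(11 + 4) mod 24 = 15.

15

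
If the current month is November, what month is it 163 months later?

163 = 13·12 + 7, so 163 mod 12 = 7.
November + 7 months → June.

June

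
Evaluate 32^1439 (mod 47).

3

Square-and-reduce mod 47: 32^1≡32, 32^2≡37, 32^4≡6, 32^8≡36, 32^16≡27, 32^32≡24, 32^64≡12, 32^128≡3, 32^256≡9, 32^512≡34, 32^1024≡28.
1439 = 1 + 2 + 4 + 8 + 16 + 128 + 256 + 1024, so 32^1439 ≡ 32·37·6·36·27·3·9·28 ≡ 3 (mod 47).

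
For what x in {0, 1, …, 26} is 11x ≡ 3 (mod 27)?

The inverse of 11 mod 27 is 5 (since 11·5 = 55 ≡ 1).
So x ≡ 5·3 = 15 ≡ 15 (mod 27).

15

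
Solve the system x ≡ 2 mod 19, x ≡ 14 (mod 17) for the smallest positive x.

116

x ≡ 14 (mod 17) gives x ∈ {14, 31, 48, 65, 82, 99, 116}.
The first of these with x mod 19 = 2 is 116.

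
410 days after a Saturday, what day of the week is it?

410 = 58·7 + 4, so 410 mod 7 = 4.
Saturday + 4 days → Wednesday.

Wednesday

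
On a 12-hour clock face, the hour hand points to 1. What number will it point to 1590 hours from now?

1590 = 132·12 + 6, so 1590 mod 12 = 6.
1 + 6 → 7 on a 12-hour dial.

7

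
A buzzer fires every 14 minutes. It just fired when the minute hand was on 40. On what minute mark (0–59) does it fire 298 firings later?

12

298·14 = 4172.
Dividing 4172 by 60 gives quotient 69 and remainder 32.
(40 + 32) mod 60 = 12.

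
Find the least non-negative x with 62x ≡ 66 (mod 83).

68

The inverse of 62 mod 83 is 79 (since 62·79 = 4898 ≡ 1).
Multiplying both sides by 79: x ≡ 79·66 = 5214 ≡ 68 (mod 83).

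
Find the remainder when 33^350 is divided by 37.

Square-and-reduce mod 37: 33^1≡33, 33^2≡16, 33^4≡34, 33^8≡9, 33^16≡7, 33^32≡12, 33^64≡33, 33^128≡16, 33^256≡34.
350 = 2 + 4 + 8 + 16 + 64 + 256, so 33^350 ≡ 16·34·9·7·33·34 ≡ 9 (mod 37).

9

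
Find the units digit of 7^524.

Powers of 7 mod 10 repeat with period 4: 7, 9, 3, 1.
524 mod 4 = 0, so the last digit matches 7^4 = 1.

1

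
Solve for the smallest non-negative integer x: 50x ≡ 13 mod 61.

50⁻¹ ≡ 11 (mod 61) because 50·11 = 550 = 9·61 + 1.
So x ≡ 11·13 = 143 ≡ 21 (mod 61).

21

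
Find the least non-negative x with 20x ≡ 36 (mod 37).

24

The inverse of 20 mod 37 is 13 (since 20·13 = 260 ≡ 1).
Multiplying both sides by 13: x ≡ 13·36 = 468 ≡ 24 (mod 37).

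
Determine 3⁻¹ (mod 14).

3·5 = 15 = 1·14 + 1, so 3⁻¹ ≡ 5 (mod 14).

5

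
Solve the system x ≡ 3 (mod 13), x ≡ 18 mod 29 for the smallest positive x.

250

Since 29·9 ≡ 1 (mod 13), take x = 18 + 29·((3−18)·9 mod 13) = 18 + 29·8 = 250.
Check: 250 mod 13 = 3, 250 mod 29 = 18.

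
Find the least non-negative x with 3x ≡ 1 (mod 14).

3⁻¹ ≡ 5 (mod 14) because 3·5 = 15 = 1·14 + 1.
So x ≡ 5·1 = 5 ≡ 5 (mod 14).

5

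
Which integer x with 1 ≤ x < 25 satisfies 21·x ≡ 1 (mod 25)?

6

25 = 1·21 + 4
21 = 5·4 + 1
4 = 4·1 + 0
Back-substituting gives 21·6 ≡ 1 (mod 25).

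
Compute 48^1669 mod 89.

61

By repeated squaring mod 89: 48^1≡48, 48^2≡79, 48^4≡11, 48^8≡32, 48^16≡45, 48^32≡67, 48^64≡39, 48^128≡8, 48^256≡64, 48^512≡2, 48^1024≡4.
1669 = 1 + 4 + 128 + 512 + 1024, so 48^1669 ≡ 48·11·8·2·4 ≡ 61 (mod 89).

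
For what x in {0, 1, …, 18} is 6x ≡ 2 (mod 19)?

13

6⁻¹ ≡ 16 (mod 19) because 6·16 = 96 = 5·19 + 1.
So x ≡ 16·2 = 32 ≡ 13 (mod 19).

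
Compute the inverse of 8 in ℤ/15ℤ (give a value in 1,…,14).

2

15 = 1·8 + 7
8 = 1·7 + 1
7 = 7·1 + 0
Back-substituting gives 8·2 ≡ 1 (mod 15).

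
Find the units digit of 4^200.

6

Powers of 4 mod 10 repeat with period 2: 4, 6.
200 mod 2 = 0, so the last digit matches 4^2 = 6.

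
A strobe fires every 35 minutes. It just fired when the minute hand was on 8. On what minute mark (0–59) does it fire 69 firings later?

23

69·35 = 2415.
2415 − 40·60 = 15, so 2415 ≡ 15 (mod 60).
(8 + 15) mod 60 = 23.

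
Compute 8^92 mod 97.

By repeated squaring mod 97: 8^1≡8, 8^2≡64, 8^4≡22, 8^8≡96, 8^16≡1, 8^32≡1, 8^64≡1.
Since 92 = 4 + 8 + 16 + 64 in binary, 8^92 ≡ 22·96·1·1 ≡ 75 (mod 97).

75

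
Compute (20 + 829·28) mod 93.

829·28 = 23212.
23212 − 249·93 = 55, so 23212 ≡ 55 (mod 93).
(20 + 55) mod 93 = 75.

75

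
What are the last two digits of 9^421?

09

Successive squares of 9 mod 100: 9^1≡9, 9^2≡81, 9^4≡61, 9^8≡21, 9^16≡41, 9^32≡81, 9^64≡61, 9^128≡21, 9^256≡41.
421 = 1 + 4 + 32 + 128 + 256, so 9^421 ≡ 9·61·81·21·41 ≡ 9 (mod 100).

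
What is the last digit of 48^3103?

The units digit of 48^n cycles with period 4: 8, 4, 2, 6, …
3103 leaves remainder 3 on division by 4, so 48^3103 ends in 2.

2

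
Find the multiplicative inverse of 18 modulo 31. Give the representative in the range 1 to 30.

18·19 = 342 = 11·31 + 1, so 18⁻¹ ≡ 19 (mod 31).

19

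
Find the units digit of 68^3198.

4

The units digit of 68^n cycles with period 4: 8, 4, 2, 6, …
3198 mod 4 = 2, so the last digit matches 8^2 = 4.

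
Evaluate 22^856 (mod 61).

Square-and-reduce mod 61: 22^1≡22, 22^2≡57, 22^4≡16, 22^8≡12, 22^16≡22, 22^32≡57, 22^64≡16, 22^128≡12, 22^256≡22, 22^512≡57.
Since 856 = 8 + 16 + 64 + 256 + 512 in binary, 22^856 ≡ 12·22·16·22·57 ≡ 22 (mod 61).

22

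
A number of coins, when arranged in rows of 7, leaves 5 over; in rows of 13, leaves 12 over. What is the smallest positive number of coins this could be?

x ≡ 5 (mod 7) gives x ∈ {5, 12}.
The first of these with x mod 13 = 12 is 12.

12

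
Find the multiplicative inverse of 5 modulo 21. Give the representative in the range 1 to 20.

21 = 4·5 + 1
5 = 5·1 + 0
Back-substituting gives 5·17 ≡ 1 (mod 21).

17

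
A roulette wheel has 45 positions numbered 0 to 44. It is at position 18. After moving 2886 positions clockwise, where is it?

24

2886 mod 45 = 6 (since 64·45 = 2880).
(18 + 6) mod 45 = 24.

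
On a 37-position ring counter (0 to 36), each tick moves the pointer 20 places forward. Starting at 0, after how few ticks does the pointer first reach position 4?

The inverse of 20 mod 37 is 13 (since 20·13 = 260 ≡ 1).
Multiplying both sides by 13: x ≡ 13·4 = 52 ≡ 15 (mod 37).
Check: 20·15 = 300 = 8·37 + 4.

15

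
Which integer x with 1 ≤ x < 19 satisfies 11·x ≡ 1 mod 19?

11·7 = 77 = 4·19 + 1, so 11⁻¹ ≡ 7 (mod 19).

7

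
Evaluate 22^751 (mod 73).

10

Successive squares of 22 mod 73: 22^1≡22, 22^2≡46, 22^4≡72, 22^8≡1, 22^16≡1, 22^32≡1, 22^64≡1, 22^128≡1, 22^256≡1, 22^512≡1.
Since 751 = 1 + 2 + 4 + 8 + 32 + 64 + 128 + 512 in binary, 22^751 ≡ 22·46·72·1·1·1·1·1 ≡ 10 (mod 73).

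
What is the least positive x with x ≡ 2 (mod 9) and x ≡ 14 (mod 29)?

101

x ≡ 2 (mod 9) gives x ∈ {2, 11, 20, 29, 38, 47, 56, 65, …}.
The first of these with x mod 29 = 14 is 101.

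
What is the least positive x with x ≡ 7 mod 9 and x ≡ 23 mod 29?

52

x ≡ 7 (mod 9) gives x ∈ {7, 16, 25, 34, 43, 52}.
The first of these with x mod 29 = 23 is 52.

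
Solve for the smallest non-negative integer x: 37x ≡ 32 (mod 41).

The inverse of 37 mod 41 is 10 (since 37·10 = 370 ≡ 1).
Multiplying both sides by 10: x ≡ 10·32 = 320 ≡ 33 (mod 41).

33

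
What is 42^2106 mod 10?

4

Powers of 2 mod 10 repeat with period 4: 2, 4, 8, 6.
2106 mod 4 = 2, so the last digit matches 2^2 = 4.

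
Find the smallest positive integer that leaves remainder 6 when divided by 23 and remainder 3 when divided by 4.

x ≡ 3 (mod 4) gives x ∈ {3, 7, 11, 15, 19, 23, 27, 31, …}.
The first of these with x mod 23 = 6 is 75.

75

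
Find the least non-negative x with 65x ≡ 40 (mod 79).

The inverse of 65 mod 79 is 62 (since 65·62 = 4030 ≡ 1).
Multiplying both sides by 62: x ≡ 62·40 = 2480 ≡ 31 (mod 79).

31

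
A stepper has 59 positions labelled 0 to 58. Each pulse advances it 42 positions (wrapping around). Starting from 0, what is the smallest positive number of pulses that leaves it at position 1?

52

59 = 1·42 + 17
42 = 2·17 + 8
17 = 2·8 + 1
8 = 8·1 + 0
Back-substituting gives 42·52 ≡ 1 (mod 59).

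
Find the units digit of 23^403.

The units digit of 23^n cycles with period 4: 3, 9, 7, 1, …
403 mod 4 = 3, so the last digit matches 3^3 = 7.

7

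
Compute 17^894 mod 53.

10

Successive squares of 17 mod 53: 17^1≡17, 17^2≡24, 17^4≡46, 17^8≡49, 17^16≡16, 17^32≡44, 17^64≡28, 17^128≡42, 17^256≡15, 17^512≡13.
Since 894 = 2 + 4 + 8 + 16 + 32 + 64 + 256 + 512 in binary, 17^894 ≡ 24·46·49·16·44·28·15·13 ≡ 10 (mod 53).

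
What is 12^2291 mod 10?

8

Powers of 2 mod 10 repeat with period 4: 2, 4, 8, 6.
2291 leaves remainder 3 on division by 4, so 12^2291 ends in 8.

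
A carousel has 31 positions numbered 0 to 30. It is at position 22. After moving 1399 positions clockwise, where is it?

26

Dividing 1399 by 31 gives quotient 45 and remainder 4.
(22 + 4) mod 31 = 26.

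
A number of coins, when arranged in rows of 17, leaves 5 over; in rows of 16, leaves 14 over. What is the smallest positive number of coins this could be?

x ≡ 14 (mod 16) gives x ∈ {14, 30, 46, 62, 78, 94, 110, 126, …}.
The first of these with x mod 17 = 5 is 158.

158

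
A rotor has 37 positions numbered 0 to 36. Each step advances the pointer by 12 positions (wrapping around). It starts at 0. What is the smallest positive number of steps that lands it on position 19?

17

12⁻¹ ≡ 34 (mod 37) because 12·34 = 408 = 11·37 + 1.
Multiplying both sides by 34: x ≡ 34·19 = 646 ≡ 17 (mod 37).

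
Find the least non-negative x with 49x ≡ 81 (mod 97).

The inverse of 49 mod 97 is 2 (since 49·2 = 98 ≡ 1).
So x ≡ 2·81 = 162 ≡ 65 (mod 97).

65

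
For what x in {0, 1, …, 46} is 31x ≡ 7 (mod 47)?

31⁻¹ ≡ 44 (mod 47) because 31·44 = 1364 = 29·47 + 1.
So x ≡ 44·7 = 308 ≡ 26 (mod 47).

26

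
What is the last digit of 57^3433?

The units digit of 57^n cycles with period 4: 7, 9, 3, 1, …
3433 leaves remainder 1 on division by 4, so 57^3433 ends in 7.

7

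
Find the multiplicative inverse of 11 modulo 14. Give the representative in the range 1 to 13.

11·9 = 99 = 7·14 + 1, so 11⁻¹ ≡ 9 (mod 14).

9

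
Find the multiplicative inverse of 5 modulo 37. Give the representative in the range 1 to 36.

5·15 = 75 = 2·37 + 1, so 5⁻¹ ≡ 15 (mod 37).

15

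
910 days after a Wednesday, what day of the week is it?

910 mod 7 = 0 (since 130·7 = 910).
Wednesday + 0 days → Wednesday.

Wednesday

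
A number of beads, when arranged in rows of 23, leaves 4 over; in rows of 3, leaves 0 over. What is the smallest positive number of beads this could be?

x ≡ 0 (mod 3) gives x ∈ {0, 3, 6, 9, 12, 15, 18, 21, …}.
The first of these with x mod 23 = 4 is 27.

27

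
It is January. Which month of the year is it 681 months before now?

681 − 56·12 = 9, so 681 ≡ 9 (mod 12).
January − 9 months → April.

April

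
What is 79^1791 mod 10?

Last digits of 9^n: 9, 1 (period 2).
1791 leaves remainder 1 on division by 2, so 79^1791 ends in 9.

9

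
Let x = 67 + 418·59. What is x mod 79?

2

418·59 = 24662.
Dividing 24662 by 79 gives quotient 312 and remainder 14.
(67 + 14) mod 79 = 2.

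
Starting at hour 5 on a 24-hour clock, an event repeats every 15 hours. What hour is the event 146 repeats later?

11

146·15 = 2190.
2190 mod 24 = 6 (since 91·24 = 2184).
(5 + 6) mod 24 = 11.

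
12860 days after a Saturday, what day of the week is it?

12860 − 1837·7 = 1, so 12860 ≡ 1 (mod 7).
Saturday + 1 day → Sunday.

Sunday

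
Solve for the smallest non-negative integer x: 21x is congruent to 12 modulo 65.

21⁻¹ ≡ 31 (mod 65) because 21·31 = 651 = 10·65 + 1.
Multiplying both sides by 31: x ≡ 31·12 = 372 ≡ 47 (mod 65).

47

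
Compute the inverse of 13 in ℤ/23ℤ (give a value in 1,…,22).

13·16 = 208 = 9·23 + 1, so 13⁻¹ ≡ 16 (mod 23).

16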